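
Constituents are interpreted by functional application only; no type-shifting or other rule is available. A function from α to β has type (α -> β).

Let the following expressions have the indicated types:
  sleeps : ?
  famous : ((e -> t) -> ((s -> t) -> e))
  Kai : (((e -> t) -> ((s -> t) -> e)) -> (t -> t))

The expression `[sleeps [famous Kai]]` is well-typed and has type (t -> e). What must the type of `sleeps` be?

((t -> t) -> (t -> e))

For [sleeps [famous Kai]] to have type (t -> e) with [famous Kai] of type (t -> t), sleeps must be the function: sleeps : ((t -> t) -> (t -> e)).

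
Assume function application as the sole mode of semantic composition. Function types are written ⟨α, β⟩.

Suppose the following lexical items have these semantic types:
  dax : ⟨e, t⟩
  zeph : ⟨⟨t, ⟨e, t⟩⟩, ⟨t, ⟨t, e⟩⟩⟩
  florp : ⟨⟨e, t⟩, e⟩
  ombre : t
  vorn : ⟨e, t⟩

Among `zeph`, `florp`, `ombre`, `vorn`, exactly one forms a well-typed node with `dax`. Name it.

zeph : ⟨⟨t, ⟨e, t⟩⟩, ⟨t, ⟨t, e⟩⟩⟩ — no; dax wants e, and zeph wants ⟨t, ⟨e, t⟩⟩.
florp — combines: florp : ⟨⟨e, t⟩, e⟩ takes dax : ⟨e, t⟩ as argument, giving e.
ombre : t — no; dax wants e, and ombre wants nothing (atomic).
vorn : ⟨e, t⟩ — no; dax wants e, and vorn wants e.

florp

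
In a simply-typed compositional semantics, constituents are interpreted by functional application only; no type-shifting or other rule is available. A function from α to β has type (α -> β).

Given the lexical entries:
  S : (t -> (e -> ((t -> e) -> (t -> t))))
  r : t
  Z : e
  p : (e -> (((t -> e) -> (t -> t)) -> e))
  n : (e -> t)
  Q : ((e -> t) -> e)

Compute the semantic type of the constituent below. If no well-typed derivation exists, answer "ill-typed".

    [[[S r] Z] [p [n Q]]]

e

At [S r], S : (t -> (e -> ((t -> e) -> (t -> t)))) takes r : t, giving (e -> ((t -> e) -> (t -> t))).
At [[S r] Z], [S r] : (e -> ((t -> e) -> (t -> t))) takes Z : e, giving ((t -> e) -> (t -> t)).
At [n Q], Q : ((e -> t) -> e) takes n : (e -> t), giving e.
At [p [n Q]], p : (e -> (((t -> e) -> (t -> t)) -> e)) takes [n Q] : e, giving (((t -> e) -> (t -> t)) -> e).
At [[[S r] Z] [p [n Q]]], [p [n Q]] : (((t -> e) -> (t -> t)) -> e) takes [[S r] Z] : ((t -> e) -> (t -> t)), giving e.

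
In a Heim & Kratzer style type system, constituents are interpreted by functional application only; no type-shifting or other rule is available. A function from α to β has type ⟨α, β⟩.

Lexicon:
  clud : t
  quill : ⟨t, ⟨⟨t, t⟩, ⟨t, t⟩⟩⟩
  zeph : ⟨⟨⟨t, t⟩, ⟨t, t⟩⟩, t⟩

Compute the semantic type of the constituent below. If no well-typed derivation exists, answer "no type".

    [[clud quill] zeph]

[clud quill] — quill of type ⟨t, ⟨⟨t, t⟩, ⟨t, t⟩⟩⟩ combines with clud of type t: type ⟨⟨t, t⟩, ⟨t, t⟩⟩.
[[clud quill] zeph] — zeph of type ⟨⟨⟨t, t⟩, ⟨t, t⟩⟩, t⟩ combines with [clud quill] of type ⟨⟨t, t⟩, ⟨t, t⟩⟩: type t.

t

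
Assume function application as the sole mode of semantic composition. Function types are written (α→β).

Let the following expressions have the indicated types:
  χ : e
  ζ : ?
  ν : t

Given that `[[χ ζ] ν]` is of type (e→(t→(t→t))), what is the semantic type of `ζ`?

(e→(t→(e→(t→(t→t)))))

At [[χ ζ] ν] (required: (e→(t→(t→t)))): ν is t, which is not a function with range (e→(t→(t→t))); hence [χ ζ] is the functor — type (t→(e→(t→(t→t)))).
At [χ ζ] (required: (t→(e→(t→(t→t))))): χ is e, which is not a function with range (t→(e→(t→(t→t)))); hence ζ is the functor — type (e→(t→(e→(t→(t→t))))).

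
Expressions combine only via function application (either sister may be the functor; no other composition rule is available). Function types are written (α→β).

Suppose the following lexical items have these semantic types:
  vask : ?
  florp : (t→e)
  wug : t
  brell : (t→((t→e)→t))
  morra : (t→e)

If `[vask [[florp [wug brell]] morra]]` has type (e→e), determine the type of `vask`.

(e→(e→e))

For [vask [[florp [wug brell]] morra]] to have type (e→e) with [[florp [wug brell]] morra] of type e, vask must be the function: vask : (e→(e→e)).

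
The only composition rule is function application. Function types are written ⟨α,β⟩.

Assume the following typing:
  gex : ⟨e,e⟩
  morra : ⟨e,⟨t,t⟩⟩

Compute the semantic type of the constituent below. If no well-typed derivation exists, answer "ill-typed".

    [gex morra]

ill-typed

At [gex morra]: neither ⟨e,e⟩ nor ⟨e,⟨t,t⟩⟩ can take the other as argument; the node is ill-typed.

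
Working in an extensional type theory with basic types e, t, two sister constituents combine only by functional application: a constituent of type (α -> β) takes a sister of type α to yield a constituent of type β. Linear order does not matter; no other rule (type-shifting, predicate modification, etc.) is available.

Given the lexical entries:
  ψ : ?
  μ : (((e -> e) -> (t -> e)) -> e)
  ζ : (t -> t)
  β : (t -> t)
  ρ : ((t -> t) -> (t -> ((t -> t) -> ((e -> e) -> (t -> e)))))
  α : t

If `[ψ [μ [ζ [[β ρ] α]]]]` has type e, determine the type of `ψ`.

[ψ [μ [ζ [[β ρ] α]]]] is required to be e. [μ [ζ [[β ρ] α]]] : e cannot yield e as functor, so ψ : (e -> e).

(e -> e)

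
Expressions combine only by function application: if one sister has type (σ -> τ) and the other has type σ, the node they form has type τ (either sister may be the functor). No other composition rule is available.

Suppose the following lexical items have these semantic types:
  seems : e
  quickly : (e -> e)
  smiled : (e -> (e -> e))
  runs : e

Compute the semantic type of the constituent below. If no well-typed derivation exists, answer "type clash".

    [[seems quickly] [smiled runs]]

[seems quickly]: (e -> e) applied to e yields e.
[smiled runs]: (e -> (e -> e)) applied to e yields (e -> e).
[[seems quickly] [smiled runs]]: (e -> e) applied to e yields e.

e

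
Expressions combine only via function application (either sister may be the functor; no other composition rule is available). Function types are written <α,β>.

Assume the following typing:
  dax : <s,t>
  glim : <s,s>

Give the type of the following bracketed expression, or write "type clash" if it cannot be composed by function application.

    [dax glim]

type clash

[dax glim]: <s,t> with <s,s> — neither is a function whose domain matches the other; composition fails here.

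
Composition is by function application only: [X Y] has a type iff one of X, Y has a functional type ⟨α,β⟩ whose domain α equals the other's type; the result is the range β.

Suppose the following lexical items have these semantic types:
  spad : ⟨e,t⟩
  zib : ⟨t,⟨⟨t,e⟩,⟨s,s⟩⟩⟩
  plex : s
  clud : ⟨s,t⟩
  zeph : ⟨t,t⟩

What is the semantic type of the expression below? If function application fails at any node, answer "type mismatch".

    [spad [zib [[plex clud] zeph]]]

type mismatch

At [plex clud], clud : ⟨s,t⟩ takes plex : s, giving t.
At [[plex clud] zeph], zeph : ⟨t,t⟩ takes [plex clud] : t, giving t.
At [zib [[plex clud] zeph]], zib : ⟨t,⟨⟨t,e⟩,⟨s,s⟩⟩⟩ takes [[plex clud] zeph] : t, giving ⟨⟨t,e⟩,⟨s,s⟩⟩.
[spad [zib [[plex clud] zeph]]]: ⟨e,t⟩ with ⟨⟨t,e⟩,⟨s,s⟩⟩ — neither is a function whose domain matches the other; composition fails here.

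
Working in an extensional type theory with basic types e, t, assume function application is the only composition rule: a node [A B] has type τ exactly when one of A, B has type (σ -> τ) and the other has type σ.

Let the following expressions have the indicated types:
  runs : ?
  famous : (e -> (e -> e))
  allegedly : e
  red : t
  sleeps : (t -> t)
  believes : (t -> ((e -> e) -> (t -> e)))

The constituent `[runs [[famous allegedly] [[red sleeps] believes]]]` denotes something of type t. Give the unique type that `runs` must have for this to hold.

((t -> e) -> t)

At [runs [[famous allegedly] [[red sleeps] believes]]] (required: t): [[famous allegedly] [[red sleeps] believes]] is (t -> e), which is not a function with range t; hence runs is the functor — type ((t -> e) -> t).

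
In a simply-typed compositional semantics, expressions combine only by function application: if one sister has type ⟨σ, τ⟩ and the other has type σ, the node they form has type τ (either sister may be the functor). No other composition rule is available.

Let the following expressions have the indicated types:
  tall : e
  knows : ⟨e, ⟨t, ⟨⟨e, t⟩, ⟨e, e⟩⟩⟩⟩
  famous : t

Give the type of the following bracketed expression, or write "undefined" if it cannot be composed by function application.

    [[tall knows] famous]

At [tall knows], knows : ⟨e, ⟨t, ⟨⟨e, t⟩, ⟨e, e⟩⟩⟩⟩ takes tall : e, giving ⟨t, ⟨⟨e, t⟩, ⟨e, e⟩⟩⟩.
At [[tall knows] famous], [tall knows] : ⟨t, ⟨⟨e, t⟩, ⟨e, e⟩⟩⟩ takes famous : t, giving ⟨⟨e, t⟩, ⟨e, e⟩⟩.

⟨⟨e, t⟩, ⟨e, e⟩⟩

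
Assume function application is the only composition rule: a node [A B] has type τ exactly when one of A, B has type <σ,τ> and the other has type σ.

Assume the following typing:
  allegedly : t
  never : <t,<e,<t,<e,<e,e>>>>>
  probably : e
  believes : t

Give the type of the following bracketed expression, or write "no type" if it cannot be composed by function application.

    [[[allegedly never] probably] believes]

<e,<e,e>>

At [allegedly never], never : <t,<e,<t,<e,<e,e>>>>> takes allegedly : t, giving <e,<t,<e,<e,e>>>>.
At [[allegedly never] probably], [allegedly never] : <e,<t,<e,<e,e>>>> takes probably : e, giving <t,<e,<e,e>>>.
At [[[allegedly never] probably] believes], [[allegedly never] probably] : <t,<e,<e,e>>> takes believes : t, giving <e,<e,e>>.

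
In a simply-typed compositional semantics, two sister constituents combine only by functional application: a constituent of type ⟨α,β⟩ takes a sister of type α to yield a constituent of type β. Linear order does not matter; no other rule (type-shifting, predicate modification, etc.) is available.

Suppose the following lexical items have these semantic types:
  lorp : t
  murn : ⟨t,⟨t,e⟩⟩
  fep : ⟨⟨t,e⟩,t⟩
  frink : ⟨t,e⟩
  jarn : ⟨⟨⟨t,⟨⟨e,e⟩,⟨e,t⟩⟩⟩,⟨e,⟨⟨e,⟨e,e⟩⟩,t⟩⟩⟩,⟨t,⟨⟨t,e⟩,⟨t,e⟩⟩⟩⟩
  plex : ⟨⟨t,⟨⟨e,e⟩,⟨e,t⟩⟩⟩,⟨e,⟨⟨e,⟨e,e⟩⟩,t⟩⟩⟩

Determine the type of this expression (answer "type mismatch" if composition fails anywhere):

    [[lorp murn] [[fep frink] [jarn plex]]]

⟨t,e⟩

At [lorp murn], murn : ⟨t,⟨t,e⟩⟩ takes lorp : t, giving ⟨t,e⟩.
At [fep frink], fep : ⟨⟨t,e⟩,t⟩ takes frink : ⟨t,e⟩, giving t.
At [jarn plex], jarn : ⟨⟨⟨t,⟨⟨e,e⟩,⟨e,t⟩⟩⟩,⟨e,⟨⟨e,⟨e,e⟩⟩,t⟩⟩⟩,⟨t,⟨⟨t,e⟩,⟨t,e⟩⟩⟩⟩ takes plex : ⟨⟨t,⟨⟨e,e⟩,⟨e,t⟩⟩⟩,⟨e,⟨⟨e,⟨e,e⟩⟩,t⟩⟩⟩, giving ⟨t,⟨⟨t,e⟩,⟨t,e⟩⟩⟩.
At [[fep frink] [jarn plex]], [jarn plex] : ⟨t,⟨⟨t,e⟩,⟨t,e⟩⟩⟩ takes [fep frink] : t, giving ⟨⟨t,e⟩,⟨t,e⟩⟩.
At [[lorp murn] [[fep frink] [jarn plex]]], [[fep frink] [jarn plex]] : ⟨⟨t,e⟩,⟨t,e⟩⟩ takes [lorp murn] : ⟨t,e⟩, giving ⟨t,e⟩.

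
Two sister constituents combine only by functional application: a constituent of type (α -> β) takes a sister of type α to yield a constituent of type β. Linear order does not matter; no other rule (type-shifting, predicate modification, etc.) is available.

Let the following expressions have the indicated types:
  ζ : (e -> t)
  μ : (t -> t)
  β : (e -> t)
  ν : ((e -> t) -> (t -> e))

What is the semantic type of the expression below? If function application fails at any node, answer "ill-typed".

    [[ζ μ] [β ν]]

ill-typed

[ζ μ]: (e -> t) and (t -> t) cannot combine by function application — type clash.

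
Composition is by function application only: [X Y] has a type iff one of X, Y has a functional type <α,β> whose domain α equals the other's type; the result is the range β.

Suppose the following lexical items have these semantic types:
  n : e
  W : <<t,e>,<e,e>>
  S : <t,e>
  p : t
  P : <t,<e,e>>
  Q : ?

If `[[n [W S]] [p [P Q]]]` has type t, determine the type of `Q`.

<<t,<e,e>>,<t,<e,t>>>

[[n [W S]] [p [P Q]]] is required to be t. [n [W S]] : e cannot yield t as functor, so [p [P Q]] : <e,t>.
[p [P Q]] is required to be <e,t>. p : t cannot yield <e,t> as functor, so [P Q] : <t,<e,t>>.
[P Q] is required to be <t,<e,t>>. P : <t,<e,e>> cannot yield <t,<e,t>> as functor, so Q : <<t,<e,e>>,<t,<e,t>>>.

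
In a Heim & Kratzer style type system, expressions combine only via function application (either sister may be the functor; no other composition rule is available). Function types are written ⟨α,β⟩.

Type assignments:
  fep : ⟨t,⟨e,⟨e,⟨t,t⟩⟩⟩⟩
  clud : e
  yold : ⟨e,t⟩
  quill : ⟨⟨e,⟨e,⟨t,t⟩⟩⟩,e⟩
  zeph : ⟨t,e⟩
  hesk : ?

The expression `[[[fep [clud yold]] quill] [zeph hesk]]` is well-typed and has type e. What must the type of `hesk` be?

⟨⟨t,e⟩,⟨e,e⟩⟩

At [[[fep [clud yold]] quill] [zeph hesk]] (required: e): [[fep [clud yold]] quill] is e, which is not a function with range e; hence [zeph hesk] is the functor — type ⟨e,e⟩.
At [zeph hesk] (required: ⟨e,e⟩): zeph is ⟨t,e⟩, which is not a function with range ⟨e,e⟩; hence hesk is the functor — type ⟨⟨t,e⟩,⟨e,e⟩⟩.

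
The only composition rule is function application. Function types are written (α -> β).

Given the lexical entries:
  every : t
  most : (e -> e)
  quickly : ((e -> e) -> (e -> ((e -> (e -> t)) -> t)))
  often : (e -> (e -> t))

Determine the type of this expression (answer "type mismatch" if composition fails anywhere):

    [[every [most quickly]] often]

type mismatch

[most quickly]: ((e -> e) -> (e -> ((e -> (e -> t)) -> t))) applied to (e -> e) yields (e -> ((e -> (e -> t)) -> t)).
At [every [most quickly]]: neither t nor (e -> ((e -> (e -> t)) -> t)) can take the other as argument; the node is ill-typed.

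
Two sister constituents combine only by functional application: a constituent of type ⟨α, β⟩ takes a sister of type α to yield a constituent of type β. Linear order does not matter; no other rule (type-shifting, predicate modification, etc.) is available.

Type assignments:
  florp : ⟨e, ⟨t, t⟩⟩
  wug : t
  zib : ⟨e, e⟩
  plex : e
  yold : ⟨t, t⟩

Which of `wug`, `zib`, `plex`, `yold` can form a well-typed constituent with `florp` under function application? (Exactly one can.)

plex

wug : t — neither side's domain matches the other.
zib : ⟨e, e⟩ — neither side's domain matches the other.
plex — combines: florp : ⟨e, ⟨t, t⟩⟩ takes plex : e as argument, giving ⟨t, t⟩.
yold : ⟨t, t⟩ — neither side's domain matches the other.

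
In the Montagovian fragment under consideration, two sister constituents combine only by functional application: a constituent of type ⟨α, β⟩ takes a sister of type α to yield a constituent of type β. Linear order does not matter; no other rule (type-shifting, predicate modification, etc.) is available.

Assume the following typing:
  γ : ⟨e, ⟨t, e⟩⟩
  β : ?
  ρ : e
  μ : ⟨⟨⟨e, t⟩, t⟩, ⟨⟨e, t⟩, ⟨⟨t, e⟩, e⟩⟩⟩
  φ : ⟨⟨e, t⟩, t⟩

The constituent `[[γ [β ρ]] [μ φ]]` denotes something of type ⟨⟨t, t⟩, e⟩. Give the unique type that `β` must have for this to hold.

⟨e, ⟨⟨e, ⟨t, e⟩⟩, ⟨⟨⟨e, t⟩, ⟨⟨t, e⟩, e⟩⟩, ⟨⟨t, t⟩, e⟩⟩⟩⟩

[[γ [β ρ]] [μ φ]] must have type ⟨⟨t, t⟩, e⟩. The sister [μ φ] has type ⟨⟨e, t⟩, ⟨⟨t, e⟩, e⟩⟩; that is not a function onto ⟨⟨t, t⟩, e⟩, so [γ [β ρ]] must be the functor, of type ⟨⟨⟨e, t⟩, ⟨⟨t, e⟩, e⟩⟩, ⟨⟨t, t⟩, e⟩⟩.
[γ [β ρ]] must have type ⟨⟨⟨e, t⟩, ⟨⟨t, e⟩, e⟩⟩, ⟨⟨t, t⟩, e⟩⟩. The sister γ has type ⟨e, ⟨t, e⟩⟩; that is not a function onto ⟨⟨⟨e, t⟩, ⟨⟨t, e⟩, e⟩⟩, ⟨⟨t, t⟩, e⟩⟩, so [β ρ] must be the functor, of type ⟨⟨e, ⟨t, e⟩⟩, ⟨⟨⟨e, t⟩, ⟨⟨t, e⟩, e⟩⟩, ⟨⟨t, t⟩, e⟩⟩⟩.
[β ρ] must have type ⟨⟨e, ⟨t, e⟩⟩, ⟨⟨⟨e, t⟩, ⟨⟨t, e⟩, e⟩⟩, ⟨⟨t, t⟩, e⟩⟩⟩. The sister ρ has type e; that is not a function onto ⟨⟨e, ⟨t, e⟩⟩, ⟨⟨⟨e, t⟩, ⟨⟨t, e⟩, e⟩⟩, ⟨⟨t, t⟩, e⟩⟩⟩, so β must be the functor, of type ⟨e, ⟨⟨e, ⟨t, e⟩⟩, ⟨⟨⟨e, t⟩, ⟨⟨t, e⟩, e⟩⟩, ⟨⟨t, t⟩, e⟩⟩⟩⟩.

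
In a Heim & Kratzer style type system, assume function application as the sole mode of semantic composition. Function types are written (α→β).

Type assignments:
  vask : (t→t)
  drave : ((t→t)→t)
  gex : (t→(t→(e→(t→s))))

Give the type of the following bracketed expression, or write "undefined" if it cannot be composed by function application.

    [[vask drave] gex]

[vask drave]: ((t→t)→t) applied to (t→t) yields t.
[[vask drave] gex]: (t→(t→(e→(t→s)))) applied to t yields (t→(e→(t→s))).

(t→(e→(t→s)))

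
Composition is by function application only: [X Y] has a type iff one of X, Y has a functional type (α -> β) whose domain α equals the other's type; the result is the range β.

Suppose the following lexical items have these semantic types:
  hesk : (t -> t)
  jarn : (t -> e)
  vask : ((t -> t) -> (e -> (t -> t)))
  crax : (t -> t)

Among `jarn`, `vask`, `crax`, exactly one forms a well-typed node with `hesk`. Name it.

jarn : (t -> e) — neither side's domain matches the other.
vask — combines: vask : ((t -> t) -> (e -> (t -> t))) takes hesk : (t -> t) as argument, giving (e -> (t -> t)).
crax : (t -> t) — neither side's domain matches the other.

vask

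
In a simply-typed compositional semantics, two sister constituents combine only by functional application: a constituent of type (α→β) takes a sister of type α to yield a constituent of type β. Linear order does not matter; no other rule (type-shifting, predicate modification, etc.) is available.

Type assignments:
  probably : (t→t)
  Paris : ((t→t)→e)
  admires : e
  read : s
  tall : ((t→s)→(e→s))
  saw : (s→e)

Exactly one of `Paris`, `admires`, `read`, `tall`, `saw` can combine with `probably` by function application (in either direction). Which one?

Paris

Paris — combines: Paris : ((t→t)→e) takes probably : (t→t) as argument, giving e.
admires : e — probably needs t; admires needs nothing (atomic); neither fits.
read : s — probably needs t; read needs nothing (atomic); neither fits.
tall : ((t→s)→(e→s)) — probably needs t; tall needs (t→s); neither fits.
saw : (s→e) — probably needs t; saw needs s; neither fits.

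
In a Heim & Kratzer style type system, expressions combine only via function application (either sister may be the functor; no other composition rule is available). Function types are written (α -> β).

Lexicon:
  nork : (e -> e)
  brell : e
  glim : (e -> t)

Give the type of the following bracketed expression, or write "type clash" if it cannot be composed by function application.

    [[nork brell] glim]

[nork brell] — nork of type (e -> e) combines with brell of type e: type e.
[[nork brell] glim] — glim of type (e -> t) combines with [nork brell] of type e: type t.

t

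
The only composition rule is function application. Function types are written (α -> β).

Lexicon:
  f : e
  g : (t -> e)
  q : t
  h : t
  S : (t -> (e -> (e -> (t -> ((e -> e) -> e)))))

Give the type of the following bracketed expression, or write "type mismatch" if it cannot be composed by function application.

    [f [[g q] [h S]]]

(t -> ((e -> e) -> e))

[g q]: g is (t -> e), q is t; result e.
[h S]: S is (t -> (e -> (e -> (t -> ((e -> e) -> e))))), h is t; result (e -> (e -> (t -> ((e -> e) -> e)))).
[[g q] [h S]]: [h S] is (e -> (e -> (t -> ((e -> e) -> e)))), [g q] is e; result (e -> (t -> ((e -> e) -> e))).
[f [[g q] [h S]]]: [[g q] [h S]] is (e -> (t -> ((e -> e) -> e))), f is e; result (t -> ((e -> e) -> e)).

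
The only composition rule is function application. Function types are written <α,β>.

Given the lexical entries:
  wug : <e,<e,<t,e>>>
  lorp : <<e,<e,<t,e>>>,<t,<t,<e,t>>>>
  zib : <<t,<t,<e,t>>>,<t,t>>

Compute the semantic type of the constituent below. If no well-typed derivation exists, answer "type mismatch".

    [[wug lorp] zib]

At [wug lorp], lorp : <<e,<e,<t,e>>>,<t,<t,<e,t>>>> takes wug : <e,<e,<t,e>>>, giving <t,<t,<e,t>>>.
At [[wug lorp] zib], zib : <<t,<t,<e,t>>>,<t,t>> takes [wug lorp] : <t,<t,<e,t>>>, giving <t,t>.

<t,t>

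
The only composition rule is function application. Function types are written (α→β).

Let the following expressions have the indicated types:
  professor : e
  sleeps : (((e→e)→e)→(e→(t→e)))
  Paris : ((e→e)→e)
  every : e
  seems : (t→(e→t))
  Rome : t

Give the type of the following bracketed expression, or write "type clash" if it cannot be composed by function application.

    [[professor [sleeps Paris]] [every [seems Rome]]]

[sleeps Paris]: sleeps is (((e→e)→e)→(e→(t→e))), Paris is ((e→e)→e); result (e→(t→e)).
[professor [sleeps Paris]]: [sleeps Paris] is (e→(t→e)), professor is e; result (t→e).
[seems Rome]: seems is (t→(e→t)), Rome is t; result (e→t).
[every [seems Rome]]: [seems Rome] is (e→t), every is e; result t.
[[professor [sleeps Paris]] [every [seems Rome]]]: [professor [sleeps Paris]] is (t→e), [every [seems Rome]] is t; result e.

e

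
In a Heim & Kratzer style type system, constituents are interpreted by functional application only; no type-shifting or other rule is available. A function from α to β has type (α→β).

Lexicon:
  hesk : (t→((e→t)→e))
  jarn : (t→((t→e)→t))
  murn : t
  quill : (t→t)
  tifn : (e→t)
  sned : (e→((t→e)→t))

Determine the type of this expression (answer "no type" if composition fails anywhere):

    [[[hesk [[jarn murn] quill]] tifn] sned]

no type

[jarn murn]: jarn is (t→((t→e)→t)), murn is t; result ((t→e)→t).
At [[jarn murn] quill]: neither ((t→e)→t) nor (t→t) can take the other as argument; the node is ill-typed.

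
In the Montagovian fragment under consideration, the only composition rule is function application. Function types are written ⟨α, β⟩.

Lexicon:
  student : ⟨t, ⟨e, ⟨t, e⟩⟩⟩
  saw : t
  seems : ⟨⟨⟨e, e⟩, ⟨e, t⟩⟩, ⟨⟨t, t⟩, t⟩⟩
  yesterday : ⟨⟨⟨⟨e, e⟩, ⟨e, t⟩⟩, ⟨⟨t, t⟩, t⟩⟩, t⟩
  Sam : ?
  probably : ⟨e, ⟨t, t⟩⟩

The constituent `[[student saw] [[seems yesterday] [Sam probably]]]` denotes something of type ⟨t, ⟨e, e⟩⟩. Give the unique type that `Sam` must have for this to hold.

[[student saw] [[seems yesterday] [Sam probably]]] is required to be ⟨t, ⟨e, e⟩⟩. [student saw] : ⟨e, ⟨t, e⟩⟩ cannot yield ⟨t, ⟨e, e⟩⟩ as functor, so [[seems yesterday] [Sam probably]] : ⟨⟨e, ⟨t, e⟩⟩, ⟨t, ⟨e, e⟩⟩⟩.
[[seems yesterday] [Sam probably]] is required to be ⟨⟨e, ⟨t, e⟩⟩, ⟨t, ⟨e, e⟩⟩⟩. [seems yesterday] : t cannot yield ⟨⟨e, ⟨t, e⟩⟩, ⟨t, ⟨e, e⟩⟩⟩ as functor, so [Sam probably] : ⟨t, ⟨⟨e, ⟨t, e⟩⟩, ⟨t, ⟨e, e⟩⟩⟩⟩.
[Sam probably] is required to be ⟨t, ⟨⟨e, ⟨t, e⟩⟩, ⟨t, ⟨e, e⟩⟩⟩⟩. probably : ⟨e, ⟨t, t⟩⟩ cannot yield ⟨t, ⟨⟨e, ⟨t, e⟩⟩, ⟨t, ⟨e, e⟩⟩⟩⟩ as functor, so Sam : ⟨⟨e, ⟨t, t⟩⟩, ⟨t, ⟨⟨e, ⟨t, e⟩⟩, ⟨t, ⟨e, e⟩⟩⟩⟩⟩.

⟨⟨e, ⟨t, t⟩⟩, ⟨t, ⟨⟨e, ⟨t, e⟩⟩, ⟨t, ⟨e, e⟩⟩⟩⟩⟩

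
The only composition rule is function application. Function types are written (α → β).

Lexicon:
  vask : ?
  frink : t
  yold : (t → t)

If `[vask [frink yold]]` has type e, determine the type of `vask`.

[vask [frink yold]] is required to be e. [frink yold] : t cannot yield e as functor, so vask : (t → e).

(t → e)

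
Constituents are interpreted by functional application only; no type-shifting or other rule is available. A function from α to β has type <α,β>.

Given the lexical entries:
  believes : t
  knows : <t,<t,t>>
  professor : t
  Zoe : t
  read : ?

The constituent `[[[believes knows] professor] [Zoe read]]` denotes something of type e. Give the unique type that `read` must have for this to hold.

<t,<t,e>>

[[[believes knows] professor] [Zoe read]] must have type e. The sister [[believes knows] professor] has type t; that is not a function onto e, so [Zoe read] must be the functor, of type <t,e>.
[Zoe read] must have type <t,e>. The sister Zoe has type t; that is not a function onto <t,e>, so read must be the functor, of type <t,<t,e>>.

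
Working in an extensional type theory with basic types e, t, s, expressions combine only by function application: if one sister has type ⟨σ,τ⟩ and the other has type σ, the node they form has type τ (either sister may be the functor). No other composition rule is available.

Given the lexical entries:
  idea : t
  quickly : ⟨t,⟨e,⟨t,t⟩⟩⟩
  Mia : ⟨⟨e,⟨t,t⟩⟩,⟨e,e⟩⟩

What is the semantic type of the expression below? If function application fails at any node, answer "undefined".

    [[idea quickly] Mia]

[idea quickly]: functor quickly : ⟨t,⟨e,⟨t,t⟩⟩⟩, argument idea : t; result ⟨e,⟨t,t⟩⟩.
[[idea quickly] Mia]: functor Mia : ⟨⟨e,⟨t,t⟩⟩,⟨e,e⟩⟩, argument [idea quickly] : ⟨e,⟨t,t⟩⟩; result ⟨e,e⟩.

⟨e,e⟩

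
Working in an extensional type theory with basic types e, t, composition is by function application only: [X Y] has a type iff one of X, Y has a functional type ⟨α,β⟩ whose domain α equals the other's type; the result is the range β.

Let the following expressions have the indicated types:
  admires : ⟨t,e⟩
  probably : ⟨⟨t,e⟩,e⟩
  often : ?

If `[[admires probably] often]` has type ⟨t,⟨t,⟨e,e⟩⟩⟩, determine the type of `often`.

[[admires probably] often] must have type ⟨t,⟨t,⟨e,e⟩⟩⟩. The sister [admires probably] has type e; that is not a function onto ⟨t,⟨t,⟨e,e⟩⟩⟩, so often must be the functor, of type ⟨e,⟨t,⟨t,⟨e,e⟩⟩⟩⟩.

⟨e,⟨t,⟨t,⟨e,e⟩⟩⟩⟩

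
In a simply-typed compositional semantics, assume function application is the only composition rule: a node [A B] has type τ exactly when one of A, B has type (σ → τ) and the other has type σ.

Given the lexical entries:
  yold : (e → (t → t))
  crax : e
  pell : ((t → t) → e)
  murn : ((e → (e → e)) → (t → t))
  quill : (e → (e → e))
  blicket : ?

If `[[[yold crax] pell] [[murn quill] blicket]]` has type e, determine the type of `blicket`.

((t → t) → (e → e))

[[[yold crax] pell] [[murn quill] blicket]] must have type e. The sister [[yold crax] pell] has type e; that is not a function onto e, so [[murn quill] blicket] must be the functor, of type (e → e).
[[murn quill] blicket] must have type (e → e). The sister [murn quill] has type (t → t); that is not a function onto (e → e), so blicket must be the functor, of type ((t → t) → (e → e)).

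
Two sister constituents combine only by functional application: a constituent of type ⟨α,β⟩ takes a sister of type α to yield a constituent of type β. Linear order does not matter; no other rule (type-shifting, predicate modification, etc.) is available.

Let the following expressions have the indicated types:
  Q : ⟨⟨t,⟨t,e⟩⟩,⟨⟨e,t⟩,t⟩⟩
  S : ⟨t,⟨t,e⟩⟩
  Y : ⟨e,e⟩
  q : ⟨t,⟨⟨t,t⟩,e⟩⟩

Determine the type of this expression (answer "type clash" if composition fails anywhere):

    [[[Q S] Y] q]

type clash

[Q S]: functor Q : ⟨⟨t,⟨t,e⟩⟩,⟨⟨e,t⟩,t⟩⟩, argument S : ⟨t,⟨t,e⟩⟩; result ⟨⟨e,t⟩,t⟩.
[[Q S] Y]: ⟨⟨e,t⟩,t⟩ and ⟨e,e⟩ cannot combine by function application — type clash.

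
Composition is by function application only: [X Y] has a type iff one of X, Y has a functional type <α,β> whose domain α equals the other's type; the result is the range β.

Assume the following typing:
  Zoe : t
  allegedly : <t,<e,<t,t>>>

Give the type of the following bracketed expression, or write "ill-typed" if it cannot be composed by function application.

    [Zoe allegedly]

<e,<t,t>>

[Zoe allegedly]: <t,<e,<t,t>>> applied to t yields <e,<t,t>>.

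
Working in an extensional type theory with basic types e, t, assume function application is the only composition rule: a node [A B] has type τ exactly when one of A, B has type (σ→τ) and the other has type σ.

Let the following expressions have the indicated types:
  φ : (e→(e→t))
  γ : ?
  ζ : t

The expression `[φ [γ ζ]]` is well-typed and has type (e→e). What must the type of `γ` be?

(t→((e→(e→t))→(e→e)))

[φ [γ ζ]] must have type (e→e). The sister φ has type (e→(e→t)); that is not a function onto (e→e), so [γ ζ] must be the functor, of type ((e→(e→t))→(e→e)).
[γ ζ] must have type ((e→(e→t))→(e→e)). The sister ζ has type t; that is not a function onto ((e→(e→t))→(e→e)), so γ must be the functor, of type (t→((e→(e→t))→(e→e))).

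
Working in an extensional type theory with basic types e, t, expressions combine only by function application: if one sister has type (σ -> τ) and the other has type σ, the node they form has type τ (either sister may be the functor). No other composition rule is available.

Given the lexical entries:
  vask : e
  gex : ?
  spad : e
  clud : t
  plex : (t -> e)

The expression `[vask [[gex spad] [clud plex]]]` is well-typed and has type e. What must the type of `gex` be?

[vask [[gex spad] [clud plex]]] must have type e. The sister vask has type e; that is not a function onto e, so [[gex spad] [clud plex]] must be the functor, of type (e -> e).
[[gex spad] [clud plex]] must have type (e -> e). The sister [clud plex] has type e; that is not a function onto (e -> e), so [gex spad] must be the functor, of type (e -> (e -> e)).
[gex spad] must have type (e -> (e -> e)). The sister spad has type e; that is not a function onto (e -> (e -> e)), so gex must be the functor, of type (e -> (e -> (e -> e))).

(e -> (e -> (e -> e)))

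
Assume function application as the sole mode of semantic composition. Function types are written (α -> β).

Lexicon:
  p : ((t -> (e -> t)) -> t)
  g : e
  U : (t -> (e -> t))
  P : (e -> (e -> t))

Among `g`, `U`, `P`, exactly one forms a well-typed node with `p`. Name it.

g : e — no; p wants (t -> (e -> t)), and g wants nothing (atomic).
U — combines: p : ((t -> (e -> t)) -> t) takes U : (t -> (e -> t)) as argument, giving t.
P : (e -> (e -> t)) — no; p wants (t -> (e -> t)), and P wants e.

U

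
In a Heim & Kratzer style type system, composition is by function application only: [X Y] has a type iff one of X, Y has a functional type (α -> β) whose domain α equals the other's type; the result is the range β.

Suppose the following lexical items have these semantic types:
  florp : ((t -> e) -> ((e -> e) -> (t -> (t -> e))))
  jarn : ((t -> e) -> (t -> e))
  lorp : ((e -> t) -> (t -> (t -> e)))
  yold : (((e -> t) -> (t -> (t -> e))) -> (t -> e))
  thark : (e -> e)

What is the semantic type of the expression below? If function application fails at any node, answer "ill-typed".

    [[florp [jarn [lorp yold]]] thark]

[lorp yold]: (((e -> t) -> (t -> (t -> e))) -> (t -> e)) applied to ((e -> t) -> (t -> (t -> e))) yields (t -> e).
[jarn [lorp yold]]: ((t -> e) -> (t -> e)) applied to (t -> e) yields (t -> e).
[florp [jarn [lorp yold]]]: ((t -> e) -> ((e -> e) -> (t -> (t -> e)))) applied to (t -> e) yields ((e -> e) -> (t -> (t -> e))).
[[florp [jarn [lorp yold]]] thark]: ((e -> e) -> (t -> (t -> e))) applied to (e -> e) yields (t -> (t -> e)).

(t -> (t -> e))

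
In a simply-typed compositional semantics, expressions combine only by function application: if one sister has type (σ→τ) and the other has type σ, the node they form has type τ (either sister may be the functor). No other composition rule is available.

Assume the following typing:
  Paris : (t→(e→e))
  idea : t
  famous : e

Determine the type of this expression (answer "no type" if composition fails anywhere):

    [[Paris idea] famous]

e

[Paris idea]: Paris is (t→(e→e)), idea is t; result (e→e).
[[Paris idea] famous]: [Paris idea] is (e→e), famous is e; result e.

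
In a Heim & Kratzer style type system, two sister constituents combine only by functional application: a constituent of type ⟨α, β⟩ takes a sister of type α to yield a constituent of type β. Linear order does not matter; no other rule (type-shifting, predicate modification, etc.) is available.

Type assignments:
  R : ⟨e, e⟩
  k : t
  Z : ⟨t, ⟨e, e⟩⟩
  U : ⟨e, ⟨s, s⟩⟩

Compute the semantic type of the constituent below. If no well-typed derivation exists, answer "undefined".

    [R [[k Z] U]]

undefined

[k Z] — Z of type ⟨t, ⟨e, e⟩⟩ combines with k of type t: type ⟨e, e⟩.
[[k Z] U]: ⟨e, e⟩ with ⟨e, ⟨s, s⟩⟩ — neither is a function whose domain matches the other; composition fails here.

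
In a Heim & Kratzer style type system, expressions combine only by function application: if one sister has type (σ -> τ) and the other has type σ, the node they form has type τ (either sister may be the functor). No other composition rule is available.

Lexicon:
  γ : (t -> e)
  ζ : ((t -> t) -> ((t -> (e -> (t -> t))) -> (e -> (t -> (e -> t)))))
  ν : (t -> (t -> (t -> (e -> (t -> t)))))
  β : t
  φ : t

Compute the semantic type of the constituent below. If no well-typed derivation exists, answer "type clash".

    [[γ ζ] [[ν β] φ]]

[γ ζ]: (t -> e) with ((t -> t) -> ((t -> (e -> (t -> t))) -> (e -> (t -> (e -> t))))) — neither is a function whose domain matches the other; composition fails here.

type clash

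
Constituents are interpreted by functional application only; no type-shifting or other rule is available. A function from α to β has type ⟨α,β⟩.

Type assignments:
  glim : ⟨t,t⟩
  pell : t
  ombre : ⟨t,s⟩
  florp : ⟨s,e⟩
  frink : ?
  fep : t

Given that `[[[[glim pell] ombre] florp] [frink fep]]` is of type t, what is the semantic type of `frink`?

[[[[glim pell] ombre] florp] [frink fep]] must have type t. The sister [[[glim pell] ombre] florp] has type e; that is not a function onto t, so [frink fep] must be the functor, of type ⟨e,t⟩.
[frink fep] must have type ⟨e,t⟩. The sister fep has type t; that is not a function onto ⟨e,t⟩, so frink must be the functor, of type ⟨t,⟨e,t⟩⟩.

⟨t,⟨e,t⟩⟩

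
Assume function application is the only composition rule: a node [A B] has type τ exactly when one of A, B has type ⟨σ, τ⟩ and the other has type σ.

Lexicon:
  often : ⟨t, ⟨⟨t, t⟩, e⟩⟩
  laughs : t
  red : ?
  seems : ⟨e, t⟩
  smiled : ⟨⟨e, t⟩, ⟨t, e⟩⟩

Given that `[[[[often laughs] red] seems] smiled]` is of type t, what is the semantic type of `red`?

For [[[[often laughs] red] seems] smiled] to have type t with smiled of type ⟨⟨e, t⟩, ⟨t, e⟩⟩, [[[often laughs] red] seems] must be the function: [[[often laughs] red] seems] : ⟨⟨⟨e, t⟩, ⟨t, e⟩⟩, t⟩.
For [[[often laughs] red] seems] to have type ⟨⟨⟨e, t⟩, ⟨t, e⟩⟩, t⟩ with seems of type ⟨e, t⟩, [[often laughs] red] must be the function: [[often laughs] red] : ⟨⟨e, t⟩, ⟨⟨⟨e, t⟩, ⟨t, e⟩⟩, t⟩⟩.
For [[often laughs] red] to have type ⟨⟨e, t⟩, ⟨⟨⟨e, t⟩, ⟨t, e⟩⟩, t⟩⟩ with [often laughs] of type ⟨⟨t, t⟩, e⟩, red must be the function: red : ⟨⟨⟨t, t⟩, e⟩, ⟨⟨e, t⟩, ⟨⟨⟨e, t⟩, ⟨t, e⟩⟩, t⟩⟩⟩.

⟨⟨⟨t, t⟩, e⟩, ⟨⟨e, t⟩, ⟨⟨⟨e, t⟩, ⟨t, e⟩⟩, t⟩⟩⟩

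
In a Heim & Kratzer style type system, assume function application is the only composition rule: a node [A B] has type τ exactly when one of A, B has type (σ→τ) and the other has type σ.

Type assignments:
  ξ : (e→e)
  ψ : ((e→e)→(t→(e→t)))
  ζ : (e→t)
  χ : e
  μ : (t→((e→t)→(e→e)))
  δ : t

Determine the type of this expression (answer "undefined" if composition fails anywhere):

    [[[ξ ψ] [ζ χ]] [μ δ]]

(e→e)

[ξ ψ]: ((e→e)→(t→(e→t))) applied to (e→e) yields (t→(e→t)).
[ζ χ]: (e→t) applied to e yields t.
[[ξ ψ] [ζ χ]]: (t→(e→t)) applied to t yields (e→t).
[μ δ]: (t→((e→t)→(e→e))) applied to t yields ((e→t)→(e→e)).
[[[ξ ψ] [ζ χ]] [μ δ]]: ((e→t)→(e→e)) applied to (e→t) yields (e→e).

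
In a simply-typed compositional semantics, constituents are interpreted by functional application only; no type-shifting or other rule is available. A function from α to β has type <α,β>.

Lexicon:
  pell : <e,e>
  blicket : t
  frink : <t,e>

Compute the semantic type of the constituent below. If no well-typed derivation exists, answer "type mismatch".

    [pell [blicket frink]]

[blicket frink] — frink of type <t,e> combines with blicket of type t: type e.
[pell [blicket frink]] — pell of type <e,e> combines with [blicket frink] of type e: type e.

e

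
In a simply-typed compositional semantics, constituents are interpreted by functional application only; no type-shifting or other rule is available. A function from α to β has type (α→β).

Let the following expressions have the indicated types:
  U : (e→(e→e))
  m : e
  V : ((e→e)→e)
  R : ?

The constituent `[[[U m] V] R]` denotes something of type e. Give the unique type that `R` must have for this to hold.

[[[U m] V] R] is required to be e. [[U m] V] : e cannot yield e as functor, so R : (e→e).

(e→e)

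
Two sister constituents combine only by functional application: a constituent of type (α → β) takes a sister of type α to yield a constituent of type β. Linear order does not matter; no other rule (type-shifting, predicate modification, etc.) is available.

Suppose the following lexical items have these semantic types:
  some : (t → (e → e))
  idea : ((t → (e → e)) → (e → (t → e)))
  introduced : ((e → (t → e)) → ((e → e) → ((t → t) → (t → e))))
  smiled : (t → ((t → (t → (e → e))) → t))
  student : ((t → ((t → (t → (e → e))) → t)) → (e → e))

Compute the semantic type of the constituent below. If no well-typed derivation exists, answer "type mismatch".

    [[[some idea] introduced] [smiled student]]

((t → t) → (t → e))

[some idea]: functor idea : ((t → (e → e)) → (e → (t → e))), argument some : (t → (e → e)); result (e → (t → e)).
[[some idea] introduced]: functor introduced : ((e → (t → e)) → ((e → e) → ((t → t) → (t → e)))), argument [some idea] : (e → (t → e)); result ((e → e) → ((t → t) → (t → e))).
[smiled student]: functor student : ((t → ((t → (t → (e → e))) → t)) → (e → e)), argument smiled : (t → ((t → (t → (e → e))) → t)); result (e → e).
[[[some idea] introduced] [smiled student]]: functor [[some idea] introduced] : ((e → e) → ((t → t) → (t → e))), argument [smiled student] : (e → e); result ((t → t) → (t → e)).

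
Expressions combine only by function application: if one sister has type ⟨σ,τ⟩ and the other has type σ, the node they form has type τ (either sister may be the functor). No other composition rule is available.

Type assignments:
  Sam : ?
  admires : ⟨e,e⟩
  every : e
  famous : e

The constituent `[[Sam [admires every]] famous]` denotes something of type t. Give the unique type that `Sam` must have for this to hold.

⟨e,⟨e,t⟩⟩

For [[Sam [admires every]] famous] to have type t with famous of type e, [Sam [admires every]] must be the function: [Sam [admires every]] : ⟨e,t⟩.
For [Sam [admires every]] to have type ⟨e,t⟩ with [admires every] of type e, Sam must be the function: Sam : ⟨e,⟨e,t⟩⟩.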